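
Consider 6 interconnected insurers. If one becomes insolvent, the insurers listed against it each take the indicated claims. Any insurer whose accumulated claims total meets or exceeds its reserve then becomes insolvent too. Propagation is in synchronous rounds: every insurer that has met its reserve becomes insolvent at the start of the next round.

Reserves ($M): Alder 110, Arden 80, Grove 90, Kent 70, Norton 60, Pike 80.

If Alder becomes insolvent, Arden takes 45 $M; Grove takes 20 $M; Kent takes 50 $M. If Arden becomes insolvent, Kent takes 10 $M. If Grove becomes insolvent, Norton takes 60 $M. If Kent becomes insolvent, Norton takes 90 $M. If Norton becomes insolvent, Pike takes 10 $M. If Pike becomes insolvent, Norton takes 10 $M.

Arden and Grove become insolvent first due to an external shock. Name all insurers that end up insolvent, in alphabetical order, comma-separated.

Round 1 — Arden, Grove become insolvent (initial).
  Kent: +10 → 10 < 70
  Norton: +60 → 60 ≥ 60
Round 2 — Norton becomes insolvent.
  Pike: +10 → 10 < 80
No further insolvencies.

Arden, Grove, Norton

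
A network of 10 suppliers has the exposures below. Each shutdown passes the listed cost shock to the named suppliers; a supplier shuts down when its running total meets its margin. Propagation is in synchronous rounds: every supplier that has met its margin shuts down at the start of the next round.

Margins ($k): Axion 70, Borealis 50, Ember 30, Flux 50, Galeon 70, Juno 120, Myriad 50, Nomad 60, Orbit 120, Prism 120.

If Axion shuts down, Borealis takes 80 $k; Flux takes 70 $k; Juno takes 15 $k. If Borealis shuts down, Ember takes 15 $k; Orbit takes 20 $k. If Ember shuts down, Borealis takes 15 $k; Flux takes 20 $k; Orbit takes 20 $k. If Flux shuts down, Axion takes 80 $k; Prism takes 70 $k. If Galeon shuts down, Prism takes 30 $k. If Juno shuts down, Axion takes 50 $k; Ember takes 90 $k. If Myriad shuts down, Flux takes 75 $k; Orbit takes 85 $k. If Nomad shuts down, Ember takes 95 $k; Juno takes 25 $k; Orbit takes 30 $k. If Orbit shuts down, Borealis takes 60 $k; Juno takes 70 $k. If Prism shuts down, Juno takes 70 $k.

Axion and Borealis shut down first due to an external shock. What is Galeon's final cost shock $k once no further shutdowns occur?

0

Round 1 — Axion, Borealis shut down (initial).
  Ember: +15 → 15 < 30
  Flux: +70 → 70 ≥ 50
  Juno: +15 → 15 < 120
  Orbit: +20 → 20 < 120
Round 2 — Flux shuts down.
  Prism: +70 → 70 < 120
No further shutdowns.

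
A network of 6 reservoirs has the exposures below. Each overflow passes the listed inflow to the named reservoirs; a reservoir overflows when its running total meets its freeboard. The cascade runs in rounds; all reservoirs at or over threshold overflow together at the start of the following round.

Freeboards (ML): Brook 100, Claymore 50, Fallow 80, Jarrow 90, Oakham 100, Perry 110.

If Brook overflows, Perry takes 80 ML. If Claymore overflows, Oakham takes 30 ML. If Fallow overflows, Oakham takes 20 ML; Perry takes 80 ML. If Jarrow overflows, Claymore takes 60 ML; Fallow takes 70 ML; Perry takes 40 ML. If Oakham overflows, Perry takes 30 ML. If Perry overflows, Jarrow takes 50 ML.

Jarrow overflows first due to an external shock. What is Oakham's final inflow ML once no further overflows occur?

Round 1 — Jarrow overflows (initial).
  Claymore: +60 → 60 ≥ 50
  Fallow: +70 → 70 < 80
  Perry: +40 → 40 < 110
Round 2 — Claymore overflows.
  Oakham: +30 → 30 < 100
No further overflows.

30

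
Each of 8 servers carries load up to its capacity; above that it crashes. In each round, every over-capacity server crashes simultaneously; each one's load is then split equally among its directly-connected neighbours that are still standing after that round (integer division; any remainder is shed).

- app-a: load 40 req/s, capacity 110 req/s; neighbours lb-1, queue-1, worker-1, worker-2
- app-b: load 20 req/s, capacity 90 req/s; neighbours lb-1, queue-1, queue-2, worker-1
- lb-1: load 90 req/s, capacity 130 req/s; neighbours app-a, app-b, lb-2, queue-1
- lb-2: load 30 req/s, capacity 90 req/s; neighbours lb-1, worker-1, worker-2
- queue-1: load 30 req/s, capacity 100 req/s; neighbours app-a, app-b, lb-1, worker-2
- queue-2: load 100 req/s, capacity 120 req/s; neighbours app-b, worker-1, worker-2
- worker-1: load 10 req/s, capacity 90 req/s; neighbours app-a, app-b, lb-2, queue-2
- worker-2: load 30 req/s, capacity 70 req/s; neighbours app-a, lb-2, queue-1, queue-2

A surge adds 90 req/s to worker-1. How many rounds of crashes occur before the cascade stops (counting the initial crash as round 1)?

5

Round 1 — worker-1 at 100 > 90. worker-1 crashes.
  worker-1 sheds 100 req/s to app-a, app-b, lb-2, queue-2: 25 each.
    app-a: 40+25 = 65 ≤ 110
    app-b: 20+25 = 45 ≤ 90
    lb-2: 30+25 = 55 ≤ 90
    queue-2: 100+25 = 125 > 120
Round 2 — queue-2 crashes.
  queue-2 sheds 125 req/s to app-b, worker-2: 62 each (1 lost).
    app-b: 45+62 = 107 > 90
    worker-2: 30+62 = 92 > 70
Round 3 — app-b, worker-2 crash.
  app-b sheds 107 req/s to lb-1, queue-1: 53 each (1 lost).
    lb-1: 90+53 = 143 > 130
    queue-1: 30+53 = 83 ≤ 100
  worker-2 sheds 92 req/s to app-a, lb-2, queue-1: 30 each (2 lost).
    app-a: 65+30 = 95 ≤ 110
    lb-2: 55+30 = 85 ≤ 90
    queue-1: 83+30 = 113 > 100
Round 4 — lb-1, queue-1 crash.
  lb-1 sheds 143 req/s to app-a, lb-2: 71 each (1 lost).
    app-a: 95+71 = 166 > 110
    lb-2: 85+71 = 156 > 90
  queue-1 sheds 113 req/s to app-a: 113 each.
    app-a: 166+113 = 279 > 110
Round 5 — app-a, lb-2 crash.
  app-a sheds 279 req/s: no online neighbours, lost.
  lb-2 sheds 156 req/s: no online neighbours, lost.
No further crashes.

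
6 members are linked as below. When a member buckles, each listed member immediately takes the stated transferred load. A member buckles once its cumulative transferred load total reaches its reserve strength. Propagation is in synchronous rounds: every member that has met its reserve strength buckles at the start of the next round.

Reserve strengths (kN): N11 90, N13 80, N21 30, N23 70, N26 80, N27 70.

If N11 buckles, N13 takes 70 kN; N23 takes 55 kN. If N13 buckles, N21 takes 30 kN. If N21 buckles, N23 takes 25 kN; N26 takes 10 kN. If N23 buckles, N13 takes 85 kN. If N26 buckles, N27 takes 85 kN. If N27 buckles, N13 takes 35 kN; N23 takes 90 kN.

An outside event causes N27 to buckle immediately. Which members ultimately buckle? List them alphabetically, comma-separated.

N13, N21, N23, N27

Round 1 — N27 buckles (initial).
  N13: +35 → 35 < 80
  N23: +90 → 90 ≥ 70
Round 2 — N23 buckles.
  N13: +85 → 120 ≥ 80
Round 3 — N13 buckles.
  N21: +30 → 30 ≥ 30
Round 4 — N21 buckles.
  N26: +10 → 10 < 80
No further bucklings.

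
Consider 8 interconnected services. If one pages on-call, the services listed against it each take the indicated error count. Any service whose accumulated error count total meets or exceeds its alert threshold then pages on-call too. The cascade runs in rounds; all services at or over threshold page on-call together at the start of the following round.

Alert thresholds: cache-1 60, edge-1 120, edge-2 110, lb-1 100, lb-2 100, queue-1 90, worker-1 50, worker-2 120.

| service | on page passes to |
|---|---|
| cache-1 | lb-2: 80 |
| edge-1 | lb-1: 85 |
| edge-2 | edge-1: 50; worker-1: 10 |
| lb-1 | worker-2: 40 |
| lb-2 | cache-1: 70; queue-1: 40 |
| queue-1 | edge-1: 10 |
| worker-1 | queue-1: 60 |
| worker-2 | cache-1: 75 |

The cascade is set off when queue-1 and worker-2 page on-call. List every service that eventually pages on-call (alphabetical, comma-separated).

cache-1, queue-1, worker-2

Round 1 — queue-1, worker-2 page on-call (initial).
  cache-1: +75 → 75 ≥ 60
  edge-1: +10 → 10 < 120
Round 2 — cache-1 pages on-call.
  lb-2: +80 → 80 < 100
No further pages.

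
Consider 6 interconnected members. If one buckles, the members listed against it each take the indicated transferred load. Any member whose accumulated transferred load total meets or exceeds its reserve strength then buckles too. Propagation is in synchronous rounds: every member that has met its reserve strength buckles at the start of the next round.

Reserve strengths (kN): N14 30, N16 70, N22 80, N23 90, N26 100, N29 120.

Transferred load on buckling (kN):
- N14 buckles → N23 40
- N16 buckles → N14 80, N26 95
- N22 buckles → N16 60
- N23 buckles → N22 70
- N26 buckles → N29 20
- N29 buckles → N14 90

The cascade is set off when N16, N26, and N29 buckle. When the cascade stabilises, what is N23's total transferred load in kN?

Round 1 — N16, N26, N29 buckle (initial).
  N14: +80+90 → 170 ≥ 30
Round 2 — N14 buckles.
  N23: +40 → 40 < 90
No further bucklings.

40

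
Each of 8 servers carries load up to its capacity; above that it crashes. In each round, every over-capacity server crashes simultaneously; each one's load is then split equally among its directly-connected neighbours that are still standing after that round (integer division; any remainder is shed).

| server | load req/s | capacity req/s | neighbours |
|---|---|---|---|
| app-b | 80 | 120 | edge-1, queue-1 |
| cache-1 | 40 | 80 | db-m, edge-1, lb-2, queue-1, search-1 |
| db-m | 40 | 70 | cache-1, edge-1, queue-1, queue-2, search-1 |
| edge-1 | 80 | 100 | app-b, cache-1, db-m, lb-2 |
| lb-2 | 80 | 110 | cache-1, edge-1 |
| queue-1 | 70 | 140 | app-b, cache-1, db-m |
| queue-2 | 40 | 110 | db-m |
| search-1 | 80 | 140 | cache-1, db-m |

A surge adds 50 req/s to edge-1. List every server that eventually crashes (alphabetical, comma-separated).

app-b, cache-1, db-m, edge-1, lb-2, queue-1, search-1

Round 1 — edge-1 at 130 > 100. edge-1 crashes.
  edge-1 sheds 130 req/s to app-b, cache-1, db-m, lb-2: 32 each (2 lost).
    app-b: 80+32 = 112 ≤ 120
    cache-1: 40+32 = 72 ≤ 80
    db-m: 40+32 = 72 > 70
    lb-2: 80+32 = 112 > 110
Round 2 — db-m, lb-2 crash.
  db-m sheds 72 req/s to cache-1, queue-1, queue-2, search-1: 18 each.
    cache-1: 72+18 = 90 > 80
    queue-1: 70+18 = 88 ≤ 140
    queue-2: 40+18 = 58 ≤ 110
    search-1: 80+18 = 98 ≤ 140
  lb-2 sheds 112 req/s to cache-1: 112 each.
    cache-1: 90+112 = 202 > 80
Round 3 — cache-1 crashes.
  cache-1 sheds 202 req/s to queue-1, search-1: 101 each.
    queue-1: 88+101 = 189 > 140
    search-1: 98+101 = 199 > 140
Round 4 — queue-1, search-1 crash.
  queue-1 sheds 189 req/s to app-b: 189 each.
    app-b: 112+189 = 301 > 120
  search-1 sheds 199 req/s: no online neighbours, lost.
Round 5 — app-b crashes.
  app-b sheds 301 req/s: no online neighbours, lost.
No further crashes.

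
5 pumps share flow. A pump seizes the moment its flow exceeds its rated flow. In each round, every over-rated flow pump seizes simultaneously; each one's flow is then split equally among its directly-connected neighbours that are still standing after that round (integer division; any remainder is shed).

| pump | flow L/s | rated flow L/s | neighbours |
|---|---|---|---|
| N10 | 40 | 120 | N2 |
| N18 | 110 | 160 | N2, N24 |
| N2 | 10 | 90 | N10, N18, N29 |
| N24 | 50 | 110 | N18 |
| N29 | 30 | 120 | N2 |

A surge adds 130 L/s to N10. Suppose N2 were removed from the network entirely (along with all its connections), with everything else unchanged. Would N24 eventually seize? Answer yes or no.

no

With N2 removed:
Round 1 — N10 at 170 > 120. N10 seizes.
  N10 sheds 170 L/s: no online neighbours, lost.
No further seizures.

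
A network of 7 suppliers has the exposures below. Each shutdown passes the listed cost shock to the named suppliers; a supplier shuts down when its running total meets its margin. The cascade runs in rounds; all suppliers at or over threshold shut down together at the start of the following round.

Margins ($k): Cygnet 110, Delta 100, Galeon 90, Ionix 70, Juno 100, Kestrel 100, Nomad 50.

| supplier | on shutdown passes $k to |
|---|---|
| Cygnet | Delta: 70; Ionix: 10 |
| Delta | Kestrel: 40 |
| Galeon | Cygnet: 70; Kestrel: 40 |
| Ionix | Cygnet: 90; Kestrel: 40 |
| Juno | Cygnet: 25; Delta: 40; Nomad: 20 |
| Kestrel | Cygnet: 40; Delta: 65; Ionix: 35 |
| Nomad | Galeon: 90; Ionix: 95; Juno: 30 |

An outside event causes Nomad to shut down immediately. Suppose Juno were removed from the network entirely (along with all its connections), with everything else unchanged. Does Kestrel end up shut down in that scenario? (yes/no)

no

With Juno removed:
Round 1 — Nomad shuts down (initial).
  Galeon: +90 → 90 ≥ 90
  Ionix: +95 → 95 ≥ 70
Round 2 — Galeon, Ionix shut down.
  Cygnet: +70+90 → 160 ≥ 110
  Kestrel: +40+40 → 80 < 100
Round 3 — Cygnet shuts down.
  Delta: +70 → 70 < 100
No further shutdowns.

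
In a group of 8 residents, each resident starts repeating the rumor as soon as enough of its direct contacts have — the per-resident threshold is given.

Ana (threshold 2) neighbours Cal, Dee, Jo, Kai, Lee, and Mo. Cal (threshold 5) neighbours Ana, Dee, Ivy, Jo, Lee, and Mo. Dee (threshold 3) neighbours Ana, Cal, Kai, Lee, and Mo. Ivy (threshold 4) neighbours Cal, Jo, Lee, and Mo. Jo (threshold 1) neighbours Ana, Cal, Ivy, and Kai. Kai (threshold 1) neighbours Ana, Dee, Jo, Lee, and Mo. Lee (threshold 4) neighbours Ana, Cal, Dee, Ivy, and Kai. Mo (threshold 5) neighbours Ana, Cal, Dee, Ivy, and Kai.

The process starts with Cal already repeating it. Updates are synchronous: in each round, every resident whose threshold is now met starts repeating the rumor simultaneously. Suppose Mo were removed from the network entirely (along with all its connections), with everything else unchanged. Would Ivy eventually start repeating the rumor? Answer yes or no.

no

With Mo removed:
Round 1 — Cal starts repeating the rumor (initial).
Round 2 — checking thresholds:
  Ana: 1 of 5 neighbours < 2, below threshold.
  Dee: 1 of 4 neighbours < 3, below threshold.
  Ivy: 1 of 3 neighbours < 4, below threshold.
  Jo: 1 of 4 neighbours ≥ 1, starts repeating the rumor.
  Lee: 1 of 5 neighbours < 4, below threshold.
Round 3 — checking thresholds:
  Ana: 2 of 5 neighbours ≥ 2, starts repeating the rumor.
  Dee: 1 of 4 neighbours < 3, below threshold.
  Ivy: 2 of 3 neighbours < 4, below threshold.
  Kai: 1 of 4 neighbours ≥ 1, starts repeating the rumor.
  Lee: 1 of 5 neighbours < 4, below threshold.
Round 4 — checking thresholds:
  Dee: 3 of 4 neighbours ≥ 3, starts repeating the rumor.
  Ivy: 2 of 3 neighbours < 4, below threshold.
  Lee: 3 of 5 neighbours < 4, below threshold.
Round 5 — checking thresholds:
  Ivy: 2 of 3 neighbours < 4, below threshold.
  Lee: 4 of 5 neighbours ≥ 4, starts repeating the rumor.
Round 6 — no new spreads; cascade stops.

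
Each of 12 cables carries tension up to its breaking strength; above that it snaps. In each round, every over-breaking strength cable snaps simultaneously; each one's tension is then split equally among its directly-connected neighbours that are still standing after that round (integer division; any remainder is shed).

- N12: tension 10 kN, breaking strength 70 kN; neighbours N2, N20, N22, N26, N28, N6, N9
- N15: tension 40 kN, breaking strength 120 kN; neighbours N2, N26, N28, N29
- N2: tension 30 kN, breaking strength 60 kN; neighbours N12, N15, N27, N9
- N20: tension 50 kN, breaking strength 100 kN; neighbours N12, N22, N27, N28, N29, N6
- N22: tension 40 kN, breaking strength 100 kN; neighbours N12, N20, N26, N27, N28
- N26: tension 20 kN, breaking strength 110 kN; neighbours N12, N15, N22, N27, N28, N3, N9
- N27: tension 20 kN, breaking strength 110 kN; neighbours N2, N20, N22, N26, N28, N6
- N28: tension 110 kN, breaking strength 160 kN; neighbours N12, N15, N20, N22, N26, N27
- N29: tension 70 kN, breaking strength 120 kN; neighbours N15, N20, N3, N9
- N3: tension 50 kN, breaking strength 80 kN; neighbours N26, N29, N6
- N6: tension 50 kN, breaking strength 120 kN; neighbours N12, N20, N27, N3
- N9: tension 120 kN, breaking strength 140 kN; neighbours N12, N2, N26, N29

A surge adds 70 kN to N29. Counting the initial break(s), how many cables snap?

Round 1 — N29 at 140 > 120. N29 snaps.
  N29 sheds 140 kN to N15, N20, N3, N9: 35 each.
    N15: 40+35 = 75 ≤ 120
    N20: 50+35 = 85 ≤ 100
    N3: 50+35 = 85 > 80
    N9: 120+35 = 155 > 140
Round 2 — N3, N9 snap.
  N3 sheds 85 kN to N26, N6: 42 each (1 lost).
    N26: 20+42 = 62 ≤ 110
    N6: 50+42 = 92 ≤ 120
  N9 sheds 155 kN to N12, N2, N26: 51 each (2 lost).
    N12: 10+51 = 61 ≤ 70
    N2: 30+51 = 81 > 60
    N26: 62+51 = 113 > 110
Round 3 — N2, N26 snap.
  N2 sheds 81 kN to N12, N15, N27: 27 each.
    N12: 61+27 = 88 > 70
    N15: 75+27 = 102 ≤ 120
    N27: 20+27 = 47 ≤ 110
  N26 sheds 113 kN to N12, N15, N22, N27, N28: 22 each (3 lost).
    N12: 88+22 = 110 > 70
    N15: 102+22 = 124 > 120
    N22: 40+22 = 62 ≤ 100
    N27: 47+22 = 69 ≤ 110
    N28: 110+22 = 132 ≤ 160
Round 4 — N12, N15 snap.
  N12 sheds 110 kN to N20, N22, N28, N6: 27 each (2 lost).
    N20: 85+27 = 112 > 100
    N22: 62+27 = 89 ≤ 100
    N28: 132+27 = 159 ≤ 160
    N6: 92+27 = 119 ≤ 120
  N15 sheds 124 kN to N28: 124 each.
    N28: 159+124 = 283 > 160
Round 5 — N20, N28 snap.
  N20 sheds 112 kN to N22, N27, N6: 37 each (1 lost).
    N22: 89+37 = 126 > 100
    N27: 69+37 = 106 ≤ 110
    N6: 119+37 = 156 > 120
  N28 sheds 283 kN to N22, N27: 141 each (1 lost).
    N22: 126+141 = 267 > 100
    N27: 106+141 = 247 > 110
Round 6 — N22, N27, N6 snap.
  N22 sheds 267 kN: no online neighbours, lost.
  N27 sheds 247 kN: no online neighbours, lost.
  N6 sheds 156 kN: no online neighbours, lost.
No further breaks.

12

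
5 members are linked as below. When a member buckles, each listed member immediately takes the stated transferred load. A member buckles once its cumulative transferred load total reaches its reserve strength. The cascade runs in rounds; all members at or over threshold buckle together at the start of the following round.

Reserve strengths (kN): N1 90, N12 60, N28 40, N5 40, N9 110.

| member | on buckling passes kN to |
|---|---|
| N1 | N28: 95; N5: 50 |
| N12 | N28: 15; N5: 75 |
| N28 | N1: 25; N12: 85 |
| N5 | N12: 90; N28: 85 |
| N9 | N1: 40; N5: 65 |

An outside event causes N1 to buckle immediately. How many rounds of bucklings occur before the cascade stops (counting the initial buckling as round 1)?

Round 1 — N1 buckles (initial).
  N28: +95 → 95 ≥ 40
  N5: +50 → 50 ≥ 40
Round 2 — N28, N5 buckle.
  N12: +85+90 → 175 ≥ 60
Round 3 — N12 buckles.
No further bucklings.

3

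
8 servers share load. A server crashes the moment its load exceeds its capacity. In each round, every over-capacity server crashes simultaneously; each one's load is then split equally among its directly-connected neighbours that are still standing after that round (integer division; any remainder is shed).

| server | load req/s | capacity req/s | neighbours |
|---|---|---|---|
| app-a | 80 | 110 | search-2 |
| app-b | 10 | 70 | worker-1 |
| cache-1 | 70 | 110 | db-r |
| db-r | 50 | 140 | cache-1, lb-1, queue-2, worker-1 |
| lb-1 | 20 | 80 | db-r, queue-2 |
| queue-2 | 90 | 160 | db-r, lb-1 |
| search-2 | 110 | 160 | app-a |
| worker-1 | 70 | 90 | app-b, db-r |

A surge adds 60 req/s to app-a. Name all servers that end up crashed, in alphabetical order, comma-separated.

app-a, search-2

Round 1 — app-a at 140 > 110. app-a crashes.
  app-a sheds 140 req/s to search-2: 140 each.
    search-2: 110+140 = 250 > 160
Round 2 — search-2 crashes.
  search-2 sheds 250 req/s: no online neighbours, lost.
No further crashes.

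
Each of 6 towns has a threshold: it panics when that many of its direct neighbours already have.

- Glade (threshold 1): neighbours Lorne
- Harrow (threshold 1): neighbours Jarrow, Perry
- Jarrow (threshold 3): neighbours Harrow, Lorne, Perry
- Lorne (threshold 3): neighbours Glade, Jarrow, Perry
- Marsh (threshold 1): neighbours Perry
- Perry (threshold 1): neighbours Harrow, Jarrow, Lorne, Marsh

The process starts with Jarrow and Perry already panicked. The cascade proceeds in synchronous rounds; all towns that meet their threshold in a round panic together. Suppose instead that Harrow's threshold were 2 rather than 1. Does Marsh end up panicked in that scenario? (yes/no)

yes

With Harrow's threshold at 2:
Round 1 — Jarrow, Perry panic (initial).
Round 2 — checking thresholds:
  Harrow: 2 of 2 neighbours ≥ 2, panics.
  Lorne: 2 of 3 neighbours < 3, not yet.
  Marsh: 1 of 1 neighbours ≥ 1, panics.
Round 3 — no new panics; cascade stops.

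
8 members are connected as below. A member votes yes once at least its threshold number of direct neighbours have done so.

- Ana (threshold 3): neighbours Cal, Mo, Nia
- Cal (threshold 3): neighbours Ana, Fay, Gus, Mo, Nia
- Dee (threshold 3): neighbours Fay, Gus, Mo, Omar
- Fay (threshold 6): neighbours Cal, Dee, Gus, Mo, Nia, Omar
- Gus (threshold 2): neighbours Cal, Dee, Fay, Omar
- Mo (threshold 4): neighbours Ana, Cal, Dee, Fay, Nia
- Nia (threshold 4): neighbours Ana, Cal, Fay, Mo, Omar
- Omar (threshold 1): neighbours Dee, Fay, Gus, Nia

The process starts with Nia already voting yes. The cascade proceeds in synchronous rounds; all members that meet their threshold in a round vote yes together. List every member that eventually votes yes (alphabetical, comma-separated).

Round 1 — Nia votes yes (initial).
Round 2 — checking thresholds:
  Ana: 1 of 3 neighbours < 3, holds.
  Cal: 1 of 5 neighbours < 3, holds.
  Fay: 1 of 6 neighbours < 6, holds.
  Mo: 1 of 5 neighbours < 4, holds.
  Omar: 1 of 4 neighbours ≥ 1, votes yes.
Round 3 — no new yes votes; cascade stops.

Nia, Omar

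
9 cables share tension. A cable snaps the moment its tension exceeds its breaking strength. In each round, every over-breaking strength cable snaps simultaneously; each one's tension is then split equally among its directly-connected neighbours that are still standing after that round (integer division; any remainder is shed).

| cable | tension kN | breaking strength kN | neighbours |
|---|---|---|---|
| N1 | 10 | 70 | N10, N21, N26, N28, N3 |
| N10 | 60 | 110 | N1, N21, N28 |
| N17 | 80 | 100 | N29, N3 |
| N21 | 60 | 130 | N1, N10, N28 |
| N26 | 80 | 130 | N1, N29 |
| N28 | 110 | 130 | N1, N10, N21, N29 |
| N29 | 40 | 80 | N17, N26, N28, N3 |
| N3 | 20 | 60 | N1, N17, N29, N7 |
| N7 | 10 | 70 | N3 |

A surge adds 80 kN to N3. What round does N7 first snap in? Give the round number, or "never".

never

Round 1 — N3 at 100 > 60. N3 snaps.
  N3 sheds 100 kN to N1, N17, N29, N7: 25 each.
    N1: 10+25 = 35 ≤ 70
    N17: 80+25 = 105 > 100
    N29: 40+25 = 65 ≤ 80
    N7: 10+25 = 35 ≤ 70
Round 2 — N17 snaps.
  N17 sheds 105 kN to N29: 105 each.
    N29: 65+105 = 170 > 80
Round 3 — N29 snaps.
  N29 sheds 170 kN to N26, N28: 85 each.
    N26: 80+85 = 165 > 130
    N28: 110+85 = 195 > 130
Round 4 — N26, N28 snap.
  N26 sheds 165 kN to N1: 165 each.
    N1: 35+165 = 200 > 70
  N28 sheds 195 kN to N1, N10, N21: 65 each.
    N1: 200+65 = 265 > 70
    N10: 60+65 = 125 > 110
    N21: 60+65 = 125 ≤ 130
Round 5 — N1, N10 snap.
  N1 sheds 265 kN to N21: 265 each.
    N21: 125+265 = 390 > 130
  N10 sheds 125 kN to N21: 125 each.
    N21: 390+125 = 515 > 130
Round 6 — N21 snaps.
  N21 sheds 515 kN: no online neighbours, lost.
No further breaks.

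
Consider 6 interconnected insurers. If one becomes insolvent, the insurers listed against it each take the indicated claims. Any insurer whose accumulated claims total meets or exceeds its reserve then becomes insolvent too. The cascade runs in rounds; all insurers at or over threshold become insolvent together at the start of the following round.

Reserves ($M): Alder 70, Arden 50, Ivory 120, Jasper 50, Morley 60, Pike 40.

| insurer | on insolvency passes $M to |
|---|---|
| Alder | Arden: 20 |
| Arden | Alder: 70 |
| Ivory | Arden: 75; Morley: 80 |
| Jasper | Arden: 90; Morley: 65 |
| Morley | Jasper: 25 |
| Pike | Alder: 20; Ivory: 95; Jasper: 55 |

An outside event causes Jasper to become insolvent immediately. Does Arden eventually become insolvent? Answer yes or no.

Round 1 — Jasper becomes insolvent (initial).
  Arden: +90 → 90 ≥ 50
  Morley: +65 → 65 ≥ 60
Round 2 — Arden, Morley become insolvent.
  Alder: +70 → 70 ≥ 70
Round 3 — Alder becomes insolvent.
No further insolvencies.

yes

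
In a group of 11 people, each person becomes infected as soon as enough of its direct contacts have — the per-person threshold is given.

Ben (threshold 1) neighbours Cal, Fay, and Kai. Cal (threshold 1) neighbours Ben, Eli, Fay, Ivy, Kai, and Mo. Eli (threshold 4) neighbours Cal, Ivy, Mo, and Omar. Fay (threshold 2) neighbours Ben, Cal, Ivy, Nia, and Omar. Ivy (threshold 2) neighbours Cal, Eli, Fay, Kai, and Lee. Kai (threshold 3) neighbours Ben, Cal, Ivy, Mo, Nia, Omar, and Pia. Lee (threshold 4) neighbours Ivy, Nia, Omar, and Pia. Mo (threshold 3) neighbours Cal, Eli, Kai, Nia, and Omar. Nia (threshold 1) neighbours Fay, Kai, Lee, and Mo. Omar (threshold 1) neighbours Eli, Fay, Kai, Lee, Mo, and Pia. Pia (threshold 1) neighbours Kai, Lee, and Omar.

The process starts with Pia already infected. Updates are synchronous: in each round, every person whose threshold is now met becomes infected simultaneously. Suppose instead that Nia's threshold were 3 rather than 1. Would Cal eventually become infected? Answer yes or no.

no

With Nia's threshold at 3:
Round 1 — Pia becomes infected (initial).
Round 2 — checking thresholds:
  Kai: 1 of 7 neighbours < 3, holds.
  Lee: 1 of 4 neighbours < 4, holds.
  Omar: 1 of 6 neighbours ≥ 1, becomes infected.
Round 3 — no new infections; cascade stops.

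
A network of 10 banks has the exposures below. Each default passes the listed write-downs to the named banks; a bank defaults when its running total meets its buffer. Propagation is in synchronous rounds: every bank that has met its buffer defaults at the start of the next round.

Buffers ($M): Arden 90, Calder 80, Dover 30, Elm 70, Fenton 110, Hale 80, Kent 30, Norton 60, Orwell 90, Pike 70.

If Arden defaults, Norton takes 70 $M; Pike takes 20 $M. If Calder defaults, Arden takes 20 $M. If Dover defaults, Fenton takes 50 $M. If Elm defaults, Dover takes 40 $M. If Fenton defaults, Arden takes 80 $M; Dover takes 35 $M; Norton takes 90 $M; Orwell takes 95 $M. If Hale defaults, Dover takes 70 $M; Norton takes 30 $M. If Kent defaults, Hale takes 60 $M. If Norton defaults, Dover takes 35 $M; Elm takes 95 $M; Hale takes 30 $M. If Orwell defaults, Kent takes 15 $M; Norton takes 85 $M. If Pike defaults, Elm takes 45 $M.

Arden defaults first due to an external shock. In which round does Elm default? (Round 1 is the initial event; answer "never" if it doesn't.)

3

Round 1 — Arden defaults (initial).
  Norton: +70 → 70 ≥ 60
  Pike: +20 → 20 < 70
Round 2 — Norton defaults.
  Dover: +35 → 35 ≥ 30
  Elm: +95 → 95 ≥ 70
  Hale: +30 → 30 < 80
Round 3 — Dover, Elm default.
  Fenton: +50 → 50 < 110
No further defaults.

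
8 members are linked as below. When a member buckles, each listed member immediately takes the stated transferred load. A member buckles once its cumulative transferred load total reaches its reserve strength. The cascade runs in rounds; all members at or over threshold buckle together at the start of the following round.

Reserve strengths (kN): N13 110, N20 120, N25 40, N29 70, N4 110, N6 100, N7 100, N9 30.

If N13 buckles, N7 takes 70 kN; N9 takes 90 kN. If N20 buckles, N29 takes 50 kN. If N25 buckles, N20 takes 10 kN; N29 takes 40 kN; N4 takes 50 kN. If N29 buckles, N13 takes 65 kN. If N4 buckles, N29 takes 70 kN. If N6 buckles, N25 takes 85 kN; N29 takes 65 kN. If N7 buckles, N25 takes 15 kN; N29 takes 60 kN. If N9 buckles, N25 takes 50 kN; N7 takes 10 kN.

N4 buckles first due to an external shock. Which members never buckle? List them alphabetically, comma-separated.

Round 1 — N4 buckles (initial).
  N29: +70 → 70 ≥ 70
Round 2 — N29 buckles.
  N13: +65 → 65 < 110
No further bucklings.

N13, N20, N25, N6, N7, N9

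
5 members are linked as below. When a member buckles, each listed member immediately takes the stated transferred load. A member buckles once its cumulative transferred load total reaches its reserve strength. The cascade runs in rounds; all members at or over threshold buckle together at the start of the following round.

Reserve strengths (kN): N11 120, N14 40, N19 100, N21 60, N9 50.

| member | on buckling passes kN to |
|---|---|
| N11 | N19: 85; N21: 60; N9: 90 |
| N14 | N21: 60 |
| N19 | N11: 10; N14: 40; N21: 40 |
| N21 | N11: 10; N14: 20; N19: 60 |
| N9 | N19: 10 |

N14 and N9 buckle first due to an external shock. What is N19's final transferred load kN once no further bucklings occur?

70

Round 1 — N14, N9 buckle (initial).
  N19: +10 → 10 < 100
  N21: +60 → 60 ≥ 60
Round 2 — N21 buckles.
  N11: +10 → 10 < 120
  N19: +60 → 70 < 100
No further bucklings.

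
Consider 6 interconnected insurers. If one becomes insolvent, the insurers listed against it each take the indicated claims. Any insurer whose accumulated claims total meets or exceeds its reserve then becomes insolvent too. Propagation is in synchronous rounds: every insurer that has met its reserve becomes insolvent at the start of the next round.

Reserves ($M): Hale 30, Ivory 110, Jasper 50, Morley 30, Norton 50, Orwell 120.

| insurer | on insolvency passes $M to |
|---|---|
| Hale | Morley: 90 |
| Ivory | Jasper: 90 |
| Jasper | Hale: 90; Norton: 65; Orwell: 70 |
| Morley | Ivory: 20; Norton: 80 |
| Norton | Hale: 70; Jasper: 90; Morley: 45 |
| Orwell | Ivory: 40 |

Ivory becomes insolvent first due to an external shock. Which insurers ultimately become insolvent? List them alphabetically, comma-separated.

Hale, Ivory, Jasper, Morley, Norton

Round 1 — Ivory becomes insolvent (initial).
  Jasper: +90 → 90 ≥ 50
Round 2 — Jasper becomes insolvent.
  Hale: +90 → 90 ≥ 30
  Norton: +65 → 65 ≥ 50
  Orwell: +70 → 70 < 120
Round 3 — Hale, Norton become insolvent.
  Morley: +90+45 → 135 ≥ 30
Round 4 — Morley becomes insolvent.
No further insolvencies.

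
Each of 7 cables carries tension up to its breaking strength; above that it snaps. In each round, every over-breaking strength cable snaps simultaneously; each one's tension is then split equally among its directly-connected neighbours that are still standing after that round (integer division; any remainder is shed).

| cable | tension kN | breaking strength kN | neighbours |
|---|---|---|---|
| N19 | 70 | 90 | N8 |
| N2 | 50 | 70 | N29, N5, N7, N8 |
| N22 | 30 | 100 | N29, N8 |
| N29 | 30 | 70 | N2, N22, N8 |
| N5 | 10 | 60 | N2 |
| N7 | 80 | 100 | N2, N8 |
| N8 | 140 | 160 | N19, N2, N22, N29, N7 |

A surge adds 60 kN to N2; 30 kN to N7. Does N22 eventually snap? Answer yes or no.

yes

Round 1 — N2 at 110 > 70; N7 at 110 > 100. N2, N7 snap.
  N2 sheds 110 kN to N29, N5, N8: 36 each (2 lost).
    N29: 30+36 = 66 ≤ 70
    N5: 10+36 = 46 ≤ 60
    N8: 140+36 = 176 > 160
  N7 sheds 110 kN to N8: 110 each.
    N8: 176+110 = 286 > 160
Round 2 — N8 snaps.
  N8 sheds 286 kN to N19, N22, N29: 95 each (1 lost).
    N19: 70+95 = 165 > 90
    N22: 30+95 = 125 > 100
    N29: 66+95 = 161 > 70
Round 3 — N19, N22, N29 snap.
  N19 sheds 165 kN: no online neighbours, lost.
  N22 sheds 125 kN: no online neighbours, lost.
  N29 sheds 161 kN: no online neighbours, lost.
No further breaks.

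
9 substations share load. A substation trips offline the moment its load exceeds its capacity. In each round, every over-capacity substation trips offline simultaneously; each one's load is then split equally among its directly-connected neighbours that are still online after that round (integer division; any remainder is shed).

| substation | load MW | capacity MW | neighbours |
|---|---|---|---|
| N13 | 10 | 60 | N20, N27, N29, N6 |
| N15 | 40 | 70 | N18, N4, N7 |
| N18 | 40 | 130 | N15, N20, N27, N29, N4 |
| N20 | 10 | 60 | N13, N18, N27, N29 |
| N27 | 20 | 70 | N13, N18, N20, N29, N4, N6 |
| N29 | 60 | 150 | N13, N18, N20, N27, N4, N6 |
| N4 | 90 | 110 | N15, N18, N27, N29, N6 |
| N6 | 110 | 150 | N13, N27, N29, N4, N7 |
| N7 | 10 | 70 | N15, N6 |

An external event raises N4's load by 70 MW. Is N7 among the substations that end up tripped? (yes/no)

no

Round 1 — N4 at 160 > 110. N4 trips offline.
  N4 sheds 160 MW to N15, N18, N27, N29, N6: 32 each.
    N15: 40+32 = 72 > 70
    N18: 40+32 = 72 ≤ 130
    N27: 20+32 = 52 ≤ 70
    N29: 60+32 = 92 ≤ 150
    N6: 110+32 = 142 ≤ 150
Round 2 — N15 trips offline.
  N15 sheds 72 MW to N18, N7: 36 each.
    N18: 72+36 = 108 ≤ 130
    N7: 10+36 = 46 ≤ 70
No further trips.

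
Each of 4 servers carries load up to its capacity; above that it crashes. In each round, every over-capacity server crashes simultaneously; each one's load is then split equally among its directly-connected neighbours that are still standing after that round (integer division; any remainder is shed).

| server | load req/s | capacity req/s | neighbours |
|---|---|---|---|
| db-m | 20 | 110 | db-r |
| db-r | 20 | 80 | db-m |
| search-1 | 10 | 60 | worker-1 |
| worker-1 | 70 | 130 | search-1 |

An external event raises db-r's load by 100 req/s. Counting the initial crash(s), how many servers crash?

2

Round 1 — db-r at 120 > 80. db-r crashes.
  db-r sheds 120 req/s to db-m: 120 each.
    db-m: 20+120 = 140 > 110
Round 2 — db-m crashes.
  db-m sheds 140 req/s: no online neighbours, lost.
No further crashes.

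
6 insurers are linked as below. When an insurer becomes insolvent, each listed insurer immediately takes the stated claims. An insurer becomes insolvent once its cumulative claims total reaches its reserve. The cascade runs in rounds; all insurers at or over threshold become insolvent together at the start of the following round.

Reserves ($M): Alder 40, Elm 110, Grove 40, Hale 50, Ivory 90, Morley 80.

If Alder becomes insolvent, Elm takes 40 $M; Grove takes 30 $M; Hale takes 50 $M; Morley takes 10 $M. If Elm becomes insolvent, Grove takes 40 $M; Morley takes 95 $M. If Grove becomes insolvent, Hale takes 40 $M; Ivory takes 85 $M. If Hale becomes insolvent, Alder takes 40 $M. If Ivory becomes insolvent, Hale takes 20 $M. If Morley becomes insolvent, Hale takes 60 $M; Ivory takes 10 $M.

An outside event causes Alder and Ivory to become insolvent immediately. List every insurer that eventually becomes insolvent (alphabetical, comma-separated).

Alder, Hale, Ivory

Round 1 — Alder, Ivory become insolvent (initial).
  Elm: +40 → 40 < 110
  Grove: +30 → 30 < 40
  Hale: +50+20 → 70 ≥ 50
  Morley: +10 → 10 < 80
Round 2 — Hale becomes insolvent.
No further insolvencies.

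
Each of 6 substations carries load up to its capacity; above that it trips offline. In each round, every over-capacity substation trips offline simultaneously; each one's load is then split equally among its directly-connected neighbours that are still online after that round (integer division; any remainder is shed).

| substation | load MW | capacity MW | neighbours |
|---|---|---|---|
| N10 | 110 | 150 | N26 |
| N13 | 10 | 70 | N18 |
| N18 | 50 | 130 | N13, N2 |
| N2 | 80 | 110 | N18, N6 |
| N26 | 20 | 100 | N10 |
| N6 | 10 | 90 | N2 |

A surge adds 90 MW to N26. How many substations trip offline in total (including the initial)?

Round 1 — N26 at 110 > 100. N26 trips offline.
  N26 sheds 110 MW to N10: 110 each.
    N10: 110+110 = 220 > 150
Round 2 — N10 trips offline.
  N10 sheds 220 MW: no online neighbours, lost.
No further trips.

2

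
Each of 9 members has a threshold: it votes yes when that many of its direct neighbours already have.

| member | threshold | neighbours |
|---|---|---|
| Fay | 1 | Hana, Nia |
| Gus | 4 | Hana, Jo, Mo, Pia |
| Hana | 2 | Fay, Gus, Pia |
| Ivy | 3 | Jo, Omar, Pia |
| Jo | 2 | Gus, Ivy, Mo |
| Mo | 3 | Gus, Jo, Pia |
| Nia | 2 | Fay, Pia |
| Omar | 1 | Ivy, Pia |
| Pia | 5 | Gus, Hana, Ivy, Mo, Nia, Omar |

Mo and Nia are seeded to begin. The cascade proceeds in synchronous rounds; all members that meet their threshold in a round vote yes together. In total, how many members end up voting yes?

3

Round 1 — Mo, Nia vote yes (initial).
Round 2 — checking thresholds:
  Fay: 1 of 2 neighbours ≥ 1, votes yes.
  Gus: 1 of 4 neighbours < 4, below threshold.
  Jo: 1 of 3 neighbours < 2, below threshold.
  Pia: 2 of 6 neighbours < 5, below threshold.
Round 3 — no new yes votes; cascade stops.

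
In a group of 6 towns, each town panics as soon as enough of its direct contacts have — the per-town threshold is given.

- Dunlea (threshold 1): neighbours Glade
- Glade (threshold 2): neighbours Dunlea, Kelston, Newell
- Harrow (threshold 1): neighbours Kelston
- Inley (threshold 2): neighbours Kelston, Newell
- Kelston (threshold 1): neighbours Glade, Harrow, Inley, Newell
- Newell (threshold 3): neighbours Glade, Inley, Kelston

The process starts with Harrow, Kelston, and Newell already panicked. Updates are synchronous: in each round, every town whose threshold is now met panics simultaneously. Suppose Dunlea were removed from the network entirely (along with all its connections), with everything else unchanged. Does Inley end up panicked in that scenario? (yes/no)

yes

With Dunlea removed:
Round 1 — Harrow, Kelston, Newell panic (initial).
Round 2 — checking thresholds:
  Glade: 2 of 2 neighbours ≥ 2, panics.
  Inley: 2 of 2 neighbours ≥ 2, panics.
Round 3 — no new panics; cascade stops.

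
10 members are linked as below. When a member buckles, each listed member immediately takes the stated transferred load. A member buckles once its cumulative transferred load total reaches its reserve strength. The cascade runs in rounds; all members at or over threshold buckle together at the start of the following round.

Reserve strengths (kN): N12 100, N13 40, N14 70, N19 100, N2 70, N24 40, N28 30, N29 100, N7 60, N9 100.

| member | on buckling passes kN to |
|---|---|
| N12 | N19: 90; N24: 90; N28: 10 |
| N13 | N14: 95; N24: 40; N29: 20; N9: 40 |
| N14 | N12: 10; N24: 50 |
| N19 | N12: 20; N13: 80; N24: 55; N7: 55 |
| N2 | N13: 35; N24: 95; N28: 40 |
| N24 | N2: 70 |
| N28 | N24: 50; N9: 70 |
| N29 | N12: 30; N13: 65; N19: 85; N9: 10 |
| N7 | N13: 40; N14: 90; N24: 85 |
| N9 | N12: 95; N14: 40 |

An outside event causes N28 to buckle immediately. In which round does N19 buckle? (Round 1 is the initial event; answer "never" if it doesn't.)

Round 1 — N28 buckles (initial).
  N24: +50 → 50 ≥ 40
  N9: +70 → 70 < 100
Round 2 — N24 buckles.
  N2: +70 → 70 ≥ 70
Round 3 — N2 buckles.
  N13: +35 → 35 < 40
No further bucklings.

never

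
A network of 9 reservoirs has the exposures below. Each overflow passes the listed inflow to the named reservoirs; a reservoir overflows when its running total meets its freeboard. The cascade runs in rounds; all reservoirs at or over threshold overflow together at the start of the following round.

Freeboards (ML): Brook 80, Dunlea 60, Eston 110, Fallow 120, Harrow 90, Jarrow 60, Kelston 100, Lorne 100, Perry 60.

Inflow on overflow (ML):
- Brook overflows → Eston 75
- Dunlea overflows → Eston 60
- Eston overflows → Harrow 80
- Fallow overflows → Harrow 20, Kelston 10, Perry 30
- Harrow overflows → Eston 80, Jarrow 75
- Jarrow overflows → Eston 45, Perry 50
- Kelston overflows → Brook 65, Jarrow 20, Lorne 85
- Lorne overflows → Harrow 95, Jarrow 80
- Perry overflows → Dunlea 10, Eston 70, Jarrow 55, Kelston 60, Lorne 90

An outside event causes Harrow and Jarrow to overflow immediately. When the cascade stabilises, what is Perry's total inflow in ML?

Round 1 — Harrow, Jarrow overflow (initial).
  Eston: +80+45 → 125 ≥ 110
  Perry: +50 → 50 < 60
Round 2 — Eston overflows.
No further overflows.

50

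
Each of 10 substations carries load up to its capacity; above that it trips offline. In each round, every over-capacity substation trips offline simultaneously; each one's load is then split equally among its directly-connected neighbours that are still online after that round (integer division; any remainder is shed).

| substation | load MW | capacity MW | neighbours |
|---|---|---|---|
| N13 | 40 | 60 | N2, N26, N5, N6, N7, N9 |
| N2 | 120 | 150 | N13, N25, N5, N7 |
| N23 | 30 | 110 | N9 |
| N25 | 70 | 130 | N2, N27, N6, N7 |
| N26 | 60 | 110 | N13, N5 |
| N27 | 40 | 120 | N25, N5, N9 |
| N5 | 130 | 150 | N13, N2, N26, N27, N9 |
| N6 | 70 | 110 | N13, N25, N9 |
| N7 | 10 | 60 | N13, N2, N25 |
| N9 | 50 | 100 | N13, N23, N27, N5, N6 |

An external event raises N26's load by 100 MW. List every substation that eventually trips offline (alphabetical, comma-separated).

N13, N2, N25, N26, N27, N5, N6, N7, N9

Round 1 — N26 at 160 > 110. N26 trips offline.
  N26 sheds 160 MW to N13, N5: 80 each.
    N13: 40+80 = 120 > 60
    N5: 130+80 = 210 > 150
Round 2 — N13, N5 trip offline.
  N13 sheds 120 MW to N2, N6, N7, N9: 30 each.
    N2: 120+30 = 150 ≤ 150
    N6: 70+30 = 100 ≤ 110
    N7: 10+30 = 40 ≤ 60
    N9: 50+30 = 80 ≤ 100
  N5 sheds 210 MW to N2, N27, N9: 70 each.
    N2: 150+70 = 220 > 150
    N27: 40+70 = 110 ≤ 120
    N9: 80+70 = 150 > 100
Round 3 — N2, N9 trip offline.
  N2 sheds 220 MW to N25, N7: 110 each.
    N25: 70+110 = 180 > 130
    N7: 40+110 = 150 > 60
  N9 sheds 150 MW to N23, N27, N6: 50 each.
    N23: 30+50 = 80 ≤ 110
    N27: 110+50 = 160 > 120
    N6: 100+50 = 150 > 110
Round 4 — N25, N27, N6, N7 trip offline.
  N25 sheds 180 MW: no online neighbours, lost.
  N27 sheds 160 MW: no online neighbours, lost.
  N6 sheds 150 MW: no online neighbours, lost.
  N7 sheds 150 MW: no online neighbours, lost.
No further trips.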